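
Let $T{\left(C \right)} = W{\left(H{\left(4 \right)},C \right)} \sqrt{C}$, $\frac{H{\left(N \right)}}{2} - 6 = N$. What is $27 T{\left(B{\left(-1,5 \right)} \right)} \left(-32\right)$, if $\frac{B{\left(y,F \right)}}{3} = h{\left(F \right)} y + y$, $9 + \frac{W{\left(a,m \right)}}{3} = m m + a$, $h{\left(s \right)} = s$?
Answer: $- 2604960 i \sqrt{2} \approx - 3.684 \cdot 10^{6} i$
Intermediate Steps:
$H{\left(N \right)} = 12 + 2 N$
$W{\left(a,m \right)} = -27 + 3 a + 3 m^{2}$ ($W{\left(a,m \right)} = -27 + 3 \left(m m + a\right) = -27 + 3 \left(m^{2} + a\right) = -27 + 3 \left(a + m^{2}\right) = -27 + \left(3 a + 3 m^{2}\right) = -27 + 3 a + 3 m^{2}$)
$B{\left(y,F \right)} = 3 y + 3 F y$ ($B{\left(y,F \right)} = 3 \left(F y + y\right) = 3 \left(y + F y\right) = 3 y + 3 F y$)
$T{\left(C \right)} = \sqrt{C} \left(33 + 3 C^{2}\right)$ ($T{\left(C \right)} = \left(-27 + 3 \left(12 + 2 \cdot 4\right) + 3 C^{2}\right) \sqrt{C} = \left(-27 + 3 \left(12 + 8\right) + 3 C^{2}\right) \sqrt{C} = \left(-27 + 3 \cdot 20 + 3 C^{2}\right) \sqrt{C} = \left(-27 + 60 + 3 C^{2}\right) \sqrt{C} = \left(33 + 3 C^{2}\right) \sqrt{C} = \sqrt{C} \left(33 + 3 C^{2}\right)$)
$27 T{\left(B{\left(-1,5 \right)} \right)} \left(-32\right) = 27 \cdot 3 \sqrt{3 \left(-1\right) \left(1 + 5\right)} \left(11 + \left(3 \left(-1\right) \left(1 + 5\right)\right)^{2}\right) \left(-32\right) = 27 \cdot 3 \sqrt{3 \left(-1\right) 6} \left(11 + \left(3 \left(-1\right) 6\right)^{2}\right) \left(-32\right) = 27 \cdot 3 \sqrt{-18} \left(11 + \left(-18\right)^{2}\right) \left(-32\right) = 27 \cdot 3 \cdot 3 i \sqrt{2} \left(11 + 324\right) \left(-32\right) = 27 \cdot 3 \cdot 3 i \sqrt{2} \cdot 335 \left(-32\right) = 27 \cdot 3015 i \sqrt{2} \left(-32\right) = 81405 i \sqrt{2} \left(-32\right) = - 2604960 i \sqrt{2}$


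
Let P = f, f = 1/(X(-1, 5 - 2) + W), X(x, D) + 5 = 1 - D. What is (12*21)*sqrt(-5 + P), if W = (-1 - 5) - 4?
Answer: 252*I*sqrt(1462)/17 ≈ 566.79*I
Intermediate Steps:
X(x, D) = -4 - D (X(x, D) = -5 + (1 - D) = -4 - D)
W = -10 (W = -6 - 4 = -10)
f = -1/17 (f = 1/((-4 - (5 - 2)) - 10) = 1/((-4 - 1*3) - 10) = 1/((-4 - 3) - 10) = 1/(-7 - 10) = 1/(-17) = -1/17 ≈ -0.058824)
P = -1/17 ≈ -0.058824
(12*21)*sqrt(-5 + P) = (12*21)*sqrt(-5 - 1/17) = 252*sqrt(-86/17) = 252*(I*sqrt(1462)/17) = 252*I*sqrt(1462)/17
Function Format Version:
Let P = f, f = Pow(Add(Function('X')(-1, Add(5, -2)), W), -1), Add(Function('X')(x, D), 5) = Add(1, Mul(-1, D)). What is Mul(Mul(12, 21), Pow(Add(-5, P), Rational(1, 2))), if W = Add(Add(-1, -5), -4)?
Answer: Mul(Rational(252, 17), I, Pow(1462, Rational(1, 2))) ≈ Mul(566.79, I)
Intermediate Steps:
Function('X')(x, D) = Add(-4, Mul(-1, D)) (Function('X')(x, D) = Add(-5, Add(1, Mul(-1, D))) = Add(-4, Mul(-1, D)))
W = -10 (W = Add(-6, -4) = -10)
f = Rational(-1, 17) (f = Pow(Add(Add(-4, Mul(-1, Add(5, -2))), -10), -1) = Pow(Add(Add(-4, Mul(-1, 3)), -10), -1) = Pow(Add(Add(-4, -3), -10), -1) = Pow(Add(-7, -10), -1) = Pow(-17, -1) = Rational(-1, 17) ≈ -0.058824)
P = Rational(-1, 17) ≈ -0.058824
Mul(Mul(12, 21), Pow(Add(-5, P), Rational(1, 2))) = Mul(Mul(12, 21), Pow(Add(-5, Rational(-1, 17)), Rational(1, 2))) = Mul(252, Pow(Rational(-86, 17), Rational(1, 2))) = Mul(252, Mul(Rational(1, 17), I, Pow(1462, Rational(1, 2)))) = Mul(Rational(252, 17), I, Pow(1462, Rational(1, 2)))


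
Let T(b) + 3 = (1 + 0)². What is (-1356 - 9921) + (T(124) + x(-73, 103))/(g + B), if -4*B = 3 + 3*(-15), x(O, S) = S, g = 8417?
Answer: -190073633/16855 ≈ -11277.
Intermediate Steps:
T(b) = -2 (T(b) = -3 + (1 + 0)² = -3 + 1² = -3 + 1 = -2)
B = 21/2 (B = -(3 + 3*(-15))/4 = -(3 - 45)/4 = -¼*(-42) = 21/2 ≈ 10.500)
(-1356 - 9921) + (T(124) + x(-73, 103))/(g + B) = (-1356 - 9921) + (-2 + 103)/(8417 + 21/2) = -11277 + 101/(16855/2) = -11277 + 101*(2/16855) = -11277 + 202/16855 = -190073633/16855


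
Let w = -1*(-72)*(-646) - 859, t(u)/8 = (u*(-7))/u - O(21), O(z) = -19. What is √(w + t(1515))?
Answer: 5*I*√1891 ≈ 217.43*I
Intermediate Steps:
t(u) = 96 (t(u) = 8*((u*(-7))/u - 1*(-19)) = 8*((-7*u)/u + 19) = 8*(-7 + 19) = 8*12 = 96)
w = -47371 (w = 72*(-646) - 859 = -46512 - 859 = -47371)
√(w + t(1515)) = √(-47371 + 96) = √(-47275) = 5*I*√1891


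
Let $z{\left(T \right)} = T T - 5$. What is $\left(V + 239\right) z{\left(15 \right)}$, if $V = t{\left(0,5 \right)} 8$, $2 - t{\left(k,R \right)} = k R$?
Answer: $56100$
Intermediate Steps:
$t{\left(k,R \right)} = 2 - R k$ ($t{\left(k,R \right)} = 2 - k R = 2 - R k$)
$V = 16$ ($V = \left(2 - 5 \cdot 0\right) 8 = \left(2 + 0\right) 8 = 2 \cdot 8 = 16$)
$z{\left(T \right)} = -5 + T^{2}$ ($z{\left(T \right)} = T^{2} - 5 = -5 + T^{2}$)
$\left(V + 239\right) z{\left(15 \right)} = \left(16 + 239\right) \left(-5 + 15^{2}\right) = 255 \left(-5 + 225\right) = 255 \cdot 220 = 56100$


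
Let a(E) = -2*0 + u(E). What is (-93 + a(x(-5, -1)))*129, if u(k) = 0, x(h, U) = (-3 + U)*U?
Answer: -11997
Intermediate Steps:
x(h, U) = U*(-3 + U)
a(E) = 0 (a(E) = -2*0 + 0 = 0 + 0 = 0)
(-93 + a(x(-5, -1)))*129 = (-93 + 0)*129 = -93*129 = -11997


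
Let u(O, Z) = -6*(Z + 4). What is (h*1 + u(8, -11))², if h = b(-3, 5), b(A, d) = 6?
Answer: 2304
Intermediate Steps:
h = 6
u(O, Z) = -24 - 6*Z (u(O, Z) = -6*(4 + Z) = -24 - 6*Z)
(h*1 + u(8, -11))² = (6*1 + (-24 - 6*(-11)))² = (6 + (-24 + 66))² = (6 + 42)² = 48² = 2304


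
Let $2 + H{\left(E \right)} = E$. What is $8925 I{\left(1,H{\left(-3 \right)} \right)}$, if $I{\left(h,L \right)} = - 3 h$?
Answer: $-26775$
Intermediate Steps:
$H{\left(E \right)} = -2 + E$
$8925 I{\left(1,H{\left(-3 \right)} \right)} = 8925 \left(\left(-3\right) 1\right) = 8925 \left(-3\right) = -26775$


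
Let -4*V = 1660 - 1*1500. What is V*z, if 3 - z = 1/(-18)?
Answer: -1100/9 ≈ -122.22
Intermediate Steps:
V = -40 (V = -(1660 - 1*1500)/4 = -(1660 - 1500)/4 = -¼*160 = -40)
z = 55/18 (z = 3 - 1/(-18) = 3 - 1*(-1/18) = 3 + 1/18 = 55/18 ≈ 3.0556)
V*z = -40*55/18 = -1100/9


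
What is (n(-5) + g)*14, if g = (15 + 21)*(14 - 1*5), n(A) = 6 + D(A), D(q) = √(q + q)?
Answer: 4620 + 14*I*√10 ≈ 4620.0 + 44.272*I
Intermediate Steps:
D(q) = √2*√q (D(q) = √(2*q) = √2*√q)
n(A) = 6 + √2*√A
g = 324 (g = 36*(14 - 5) = 36*9 = 324)
(n(-5) + g)*14 = ((6 + √2*√(-5)) + 324)*14 = ((6 + √2*(I*√5)) + 324)*14 = ((6 + I*√10) + 324)*14 = (330 + I*√10)*14 = 4620 + 14*I*√10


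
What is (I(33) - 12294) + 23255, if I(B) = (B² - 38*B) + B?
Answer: 10829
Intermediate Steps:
I(B) = B² - 37*B
(I(33) - 12294) + 23255 = (33*(-37 + 33) - 12294) + 23255 = (33*(-4) - 12294) + 23255 = (-132 - 12294) + 23255 = -12426 + 23255 = 10829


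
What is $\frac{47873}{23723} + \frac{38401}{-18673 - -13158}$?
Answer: $- \frac{92423904}{18690335} \approx -4.945$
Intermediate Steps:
$\frac{47873}{23723} + \frac{38401}{-18673 - -13158} = 47873 \cdot \frac{1}{23723} + \frac{38401}{-18673 + 13158} = \frac{6839}{3389} + \frac{38401}{-5515} = \frac{6839}{3389} + 38401 \left(- \frac{1}{5515}\right) = \frac{6839}{3389} - \frac{38401}{5515} = - \frac{92423904}{18690335}$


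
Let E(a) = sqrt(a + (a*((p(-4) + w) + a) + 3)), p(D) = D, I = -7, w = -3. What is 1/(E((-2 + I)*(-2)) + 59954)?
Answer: 59954/3594481897 - sqrt(219)/3594481897 ≈ 1.6675e-5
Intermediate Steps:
E(a) = sqrt(3 + a + a*(-7 + a)) (E(a) = sqrt(a + (a*((-4 - 3) + a) + 3)) = sqrt(a + (a*(-7 + a) + 3)) = sqrt(a + (3 + a*(-7 + a))) = sqrt(3 + a + a*(-7 + a)))
1/(E((-2 + I)*(-2)) + 59954) = 1/(sqrt(3 + ((-2 - 7)*(-2))**2 - 6*(-2 - 7)*(-2)) + 59954) = 1/(sqrt(3 + (-9*(-2))**2 - (-54)*(-2)) + 59954) = 1/(sqrt(3 + 18**2 - 6*18) + 59954) = 1/(sqrt(3 + 324 - 108) + 59954) = 1/(sqrt(219) + 59954) = 1/(59954 + sqrt(219))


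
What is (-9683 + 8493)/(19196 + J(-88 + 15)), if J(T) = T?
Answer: -1190/19123 ≈ -0.062229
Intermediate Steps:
(-9683 + 8493)/(19196 + J(-88 + 15)) = (-9683 + 8493)/(19196 + (-88 + 15)) = -1190/(19196 - 73) = -1190/19123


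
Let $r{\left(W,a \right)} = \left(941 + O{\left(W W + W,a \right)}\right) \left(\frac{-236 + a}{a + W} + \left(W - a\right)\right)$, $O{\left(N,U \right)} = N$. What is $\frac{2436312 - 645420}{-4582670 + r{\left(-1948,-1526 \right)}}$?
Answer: $- \frac{3110779404}{2785450863491} \approx -0.0011168$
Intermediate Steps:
$r{\left(W,a \right)} = \left(941 + W + W^{2}\right) \left(W - a + \frac{-236 + a}{W + a}\right)$ ($r{\left(W,a \right)} = \left(941 + \left(W W + W\right)\right) \left(\frac{-236 + a}{a + W} + \left(W - a\right)\right) = \left(941 + \left(W^{2} + W\right)\right) \left(\frac{-236 + a}{W + a} + \left(W - a\right)\right) = \left(941 + \left(W + W^{2}\right)\right) \left(\frac{-236 + a}{W + a} + \left(W - a\right)\right) = \left(941 + W + W^{2}\right) \left(W - a + \frac{-236 + a}{W + a}\right)$)
$\frac{2436312 - 645420}{-4582670 + r{\left(-1948,-1526 \right)}} = \frac{2436312 - 645420}{-4582670 + \frac{-222076 - 941 \left(-1526\right)^{2} + 941 \left(-1526\right) + 941 \left(-1948\right)^{2} + \left(-1948\right)^{3} \left(1 - 1948\right) - - 459728 \left(1 - 1948\right) - - 2972648 \left(1 - 1948\right) - - 1948 \left(-1526\right)^{2} \left(1 - 1948\right)}{-1948 - 1526}} = \frac{1790892}{-4582670 + \frac{-222076 - 2191284116 - 1435966 + 941 \cdot 3794704 - -14392386364224 - \left(-459728\right) \left(-1947\right) - \left(-2972648\right) \left(-1947\right) - \left(-1948\right) 2328676 \left(-1947\right)}{-3474}} = \frac{1790892}{-4582670 - \frac{-222076 - 2191284116 - 1435966 + 3570816464 + 14392386364224 - 895090416 - 5787745656 - 8832099871056}{3474}} = \frac{1790892}{-4582670 - \frac{2777490765701}{1737}} = \frac{1790892}{- \frac{2785450863491}{1737}} = 1790892 \left(- \frac{1737}{2785450863491}\right) = - \frac{3110779404}{2785450863491}$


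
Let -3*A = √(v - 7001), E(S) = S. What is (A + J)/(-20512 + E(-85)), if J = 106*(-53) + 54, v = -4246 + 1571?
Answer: 5564/20597 + 2*I*√2419/61791 ≈ 0.27014 + 0.0015919*I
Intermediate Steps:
v = -2675
J = -5564 (J = -5618 + 54 = -5564)
A = -2*I*√2419/3 (A = -√(-2675 - 7001)/3 = -2*I*√2419/3 ≈ -32.789*I)
(A + J)/(-20512 + E(-85)) = (-2*I*√2419/3 - 5564)/(-20512 - 85) = (-5564 - 2*I*√2419/3)/(-20597) = (-5564 - 2*I*√2419/3)*(-1/20597) = 5564/20597 + 2*I*√2419/61791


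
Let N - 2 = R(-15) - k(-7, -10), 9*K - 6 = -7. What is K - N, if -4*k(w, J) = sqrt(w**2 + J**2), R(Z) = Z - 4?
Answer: 152/9 - sqrt(149)/4 ≈ 13.837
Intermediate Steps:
K = -1/9 (K = 2/3 + (1/9)*(-7) = 2/3 - 7/9 = -1/9 ≈ -0.11111)
R(Z) = -4 + Z
k(w, J) = -sqrt(J**2 + w**2)/4 (k(w, J) = -sqrt(w**2 + J**2)/4 = -sqrt(J**2 + w**2)/4)
N = -17 + sqrt(149)/4 (N = 2 + ((-4 - 15) - (-1)*sqrt((-10)**2 + (-7)**2)/4) = 2 + (-19 - (-1)*sqrt(100 + 49)/4) = 2 + (-19 - (-1)*sqrt(149)/4) = 2 + (-19 + sqrt(149)/4) = -17 + sqrt(149)/4 ≈ -13.948)
K - N = -1/9 - (-17 + sqrt(149)/4) = -1/9 + (17 - sqrt(149)/4) = 152/9 - sqrt(149)/4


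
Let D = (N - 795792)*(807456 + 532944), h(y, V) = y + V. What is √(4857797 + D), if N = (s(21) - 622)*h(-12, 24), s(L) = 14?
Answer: I*√1076454297403 ≈ 1.0375e+6*I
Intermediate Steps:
h(y, V) = V + y
N = -7296 (N = (14 - 622)*(24 - 12) = -608*12 = -7296)
D = -1076459155200 (D = (-7296 - 795792)*(807456 + 532944) = -803088*1340400 = -1076459155200)
√(4857797 + D) = √(4857797 - 1076459155200) = √(-1076454297403) = I*√1076454297403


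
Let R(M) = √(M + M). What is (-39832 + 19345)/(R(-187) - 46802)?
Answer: 159805429/365071263 + 6829*I*√374/730142526 ≈ 0.43774 + 0.00018088*I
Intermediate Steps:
R(M) = √2*√M (R(M) = √(2*M) = √2*√M)
(-39832 + 19345)/(R(-187) - 46802) = (-39832 + 19345)/(√2*√(-187) - 46802) = -20487/(√2*(I*√187) - 46802) = -20487/(I*√374 - 46802) = -20487/(-46802 + I*√374)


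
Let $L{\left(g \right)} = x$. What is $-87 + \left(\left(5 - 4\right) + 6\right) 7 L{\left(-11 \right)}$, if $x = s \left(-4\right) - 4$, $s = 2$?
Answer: $-675$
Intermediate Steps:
$x = -12$ ($x = 2 \left(-4\right) - 4 = -8 - 4 = -12$)
$L{\left(g \right)} = -12$
$-87 + \left(\left(5 - 4\right) + 6\right) 7 L{\left(-11 \right)} = -87 + \left(\left(5 - 4\right) + 6\right) 7 \left(-12\right) = -87 + \left(1 + 6\right) 7 \left(-12\right) = -87 + 7 \cdot 7 \left(-12\right) = -87 + 49 \left(-12\right) = -87 - 588 = -675$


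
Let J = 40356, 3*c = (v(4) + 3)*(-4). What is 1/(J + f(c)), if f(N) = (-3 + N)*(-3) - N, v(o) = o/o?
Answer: 3/121159 ≈ 2.4761e-5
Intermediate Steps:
v(o) = 1
c = -16/3 (c = ((1 + 3)*(-4))/3 = (4*(-4))/3 = (1/3)*(-16) = -16/3 ≈ -5.3333)
f(N) = 9 - 4*N (f(N) = (9 - 3*N) - N = 9 - 4*N)
1/(J + f(c)) = 1/(40356 + (9 - 4*(-16/3))) = 1/(40356 + (9 + 64/3)) = 1/(40356 + 91/3) = 1/(121159/3) = 3/121159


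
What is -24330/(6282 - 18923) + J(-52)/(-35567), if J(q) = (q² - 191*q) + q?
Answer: 706270766/449602447 ≈ 1.5709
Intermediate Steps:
J(q) = q² - 190*q
-24330/(6282 - 18923) + J(-52)/(-35567) = -24330/(6282 - 18923) - 52*(-190 - 52)/(-35567) = -24330/(-12641) - 52*(-242)*(-1/35567) = -24330*(-1/12641) + 12584*(-1/35567) = 24330/12641 - 12584/35567 = 706270766/449602447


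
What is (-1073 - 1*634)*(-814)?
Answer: 1389498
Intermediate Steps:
(-1073 - 1*634)*(-814) = (-1073 - 634)*(-814) = -1707*(-814) = 1389498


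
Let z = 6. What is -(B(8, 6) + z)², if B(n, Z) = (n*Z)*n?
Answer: -152100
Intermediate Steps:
B(n, Z) = Z*n² (B(n, Z) = (Z*n)*n = Z*n²)
-(B(8, 6) + z)² = -(6*8² + 6)² = -(6*64 + 6)² = -(384 + 6)² = -1*390² = -1*152100 = -152100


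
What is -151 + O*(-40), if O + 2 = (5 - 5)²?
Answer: -71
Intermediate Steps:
O = -2 (O = -2 + (5 - 5)² = -2 + 0² = -2 + 0 = -2)
-151 + O*(-40) = -151 - 2*(-40) = -151 + 80 = -71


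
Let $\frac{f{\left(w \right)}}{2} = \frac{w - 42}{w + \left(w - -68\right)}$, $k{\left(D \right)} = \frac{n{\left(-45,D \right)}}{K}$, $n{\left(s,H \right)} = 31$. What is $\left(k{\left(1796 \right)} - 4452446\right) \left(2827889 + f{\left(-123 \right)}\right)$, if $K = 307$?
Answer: $- \frac{344024740982316826}{27323} \approx -1.2591 \cdot 10^{13}$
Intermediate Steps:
$k{\left(D \right)} = \frac{31}{307}$
$f{\left(w \right)} = \frac{2 \left(-42 + w\right)}{68 + 2 w}$ ($f{\left(w \right)} = 2 \frac{w - 42}{w + \left(w - -68\right)} = 2 \frac{-42 + w}{w + \left(w + 68\right)} = 2 \frac{-42 + w}{w + \left(68 + w\right)} = 2 \frac{-42 + w}{68 + 2 w} = \frac{2 \left(-42 + w\right)}{68 + 2 w}$)
$\left(k{\left(1796 \right)} - 4452446\right) \left(2827889 + f{\left(-123 \right)}\right) = \left(\frac{31}{307} - 4452446\right) \left(2827889 + \frac{-42 - 123}{34 - 123}\right) = - \frac{1366900891 \left(2827889 + \frac{1}{-89} \left(-165\right)\right)}{307} = - \frac{1366900891 \left(2827889 - - \frac{165}{89}\right)}{307} = - \frac{1366900891 \left(2827889 + \frac{165}{89}\right)}{307} = \left(- \frac{1366900891}{307}\right) \frac{251682286}{89} = - \frac{344024740982316826}{27323}$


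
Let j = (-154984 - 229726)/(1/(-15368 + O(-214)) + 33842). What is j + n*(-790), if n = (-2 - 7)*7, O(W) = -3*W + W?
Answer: 25157938502430/505599479 ≈ 49759.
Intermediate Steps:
O(W) = -2*W
n = -63 (n = -9*7 = -63)
j = -5747567400/505599479 (j = (-154984 - 229726)/(1/(-15368 - 2*(-214)) + 33842) = -384710/(1/(-15368 + 428) + 33842) = -384710/(1/(-14940) + 33842) = -384710/(-1/14940 + 33842) = -384710/505599479/14940 = -384710*14940/505599479 = -5747567400/505599479 ≈ -11.368)
j + n*(-790) = -5747567400/505599479 - 63*(-790) = -5747567400/505599479 + 49770 = 25157938502430/505599479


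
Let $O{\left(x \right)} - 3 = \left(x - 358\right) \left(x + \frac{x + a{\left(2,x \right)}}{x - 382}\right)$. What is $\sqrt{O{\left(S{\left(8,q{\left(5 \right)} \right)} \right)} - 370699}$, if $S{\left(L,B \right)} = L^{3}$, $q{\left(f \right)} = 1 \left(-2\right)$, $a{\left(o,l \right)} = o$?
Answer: $\frac{i \sqrt{1230485230}}{65} \approx 539.67 i$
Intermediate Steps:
$q{\left(f \right)} = -2$
$O{\left(x \right)} = 3 + \left(-358 + x\right) \left(x + \frac{2 + x}{-382 + x}\right)$ ($O{\left(x \right)} = 3 + \left(x - 358\right) \left(x + \frac{x + 2}{x - 382}\right) = 3 + \left(-358 + x\right) \left(x + \frac{2 + x}{-382 + x}\right)$)
$\sqrt{O{\left(S{\left(8,q{\left(5 \right)} \right)} \right)} - 370699} = \sqrt{\frac{-1862 + \left(8^{3}\right)^{3} - 739 \left(8^{3}\right)^{2} + 136403 \cdot 8^{3}}{-382 + 8^{3}} - 370699} = \sqrt{\frac{-1862 + 512^{3} - 739 \cdot 512^{2} + 136403 \cdot 512}{-382 + 512} - 370699} = \sqrt{\frac{-1862 + 134217728 - 193724416 + 69838336}{130} - 370699} = \sqrt{\frac{1}{130} \cdot 10329786 - 370699} = \sqrt{\frac{5164893}{65} - 370699} = \sqrt{- \frac{18930542}{65}} = \frac{i \sqrt{1230485230}}{65}$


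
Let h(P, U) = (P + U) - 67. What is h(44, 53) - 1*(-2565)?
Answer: 2595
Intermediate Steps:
h(P, U) = -67 + P + U
h(44, 53) - 1*(-2565) = (-67 + 44 + 53) - 1*(-2565) = 30 + 2565 = 2595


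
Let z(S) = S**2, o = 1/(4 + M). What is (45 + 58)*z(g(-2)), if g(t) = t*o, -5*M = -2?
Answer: 2575/121 ≈ 21.281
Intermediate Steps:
M = 2/5 (M = -1/5*(-2) = 2/5 ≈ 0.40000)
o = 5/22 (o = 1/(4 + 2/5) = 1/(22/5) = 5/22 ≈ 0.22727)
g(t) = 5*t/22 (g(t) = t*(5/22) = 5*t/22)
(45 + 58)*z(g(-2)) = (45 + 58)*((5/22)*(-2))**2 = 103*(-5/11)**2 = 103*(25/121) = 2575/121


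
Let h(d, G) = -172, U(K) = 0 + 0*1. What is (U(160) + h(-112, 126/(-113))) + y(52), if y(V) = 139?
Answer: -33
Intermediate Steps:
U(K) = 0 (U(K) = 0 + 0 = 0)
(U(160) + h(-112, 126/(-113))) + y(52) = (0 - 172) + 139 = -172 + 139 = -33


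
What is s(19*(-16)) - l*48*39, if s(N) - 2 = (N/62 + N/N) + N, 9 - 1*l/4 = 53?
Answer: 10204149/31 ≈ 3.2917e+5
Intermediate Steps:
l = -176 (l = 36 - 4*53 = 36 - 212 = -176)
s(N) = 3 + 63*N/62 (s(N) = 2 + ((N/62 + N/N) + N) = 2 + ((N*(1/62) + 1) + N) = 2 + ((N/62 + 1) + N) = 2 + ((1 + N/62) + N) = 2 + (1 + 63*N/62) = 3 + 63*N/62)
s(19*(-16)) - l*48*39 = (3 + 63*(19*(-16))/62) - (-176*48)*39 = (3 + (63/62)*(-304)) - (-8448)*39 = (3 - 9576/31) - 1*(-329472) = -9483/31 + 329472 = 10204149/31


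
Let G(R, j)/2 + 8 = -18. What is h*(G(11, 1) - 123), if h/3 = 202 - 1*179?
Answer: -12075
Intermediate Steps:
h = 69 (h = 3*(202 - 1*179) = 3*(202 - 179) = 3*23 = 69)
G(R, j) = -52 (G(R, j) = -16 + 2*(-18) = -16 - 36 = -52)
h*(G(11, 1) - 123) = 69*(-52 - 123) = 69*(-175) = -12075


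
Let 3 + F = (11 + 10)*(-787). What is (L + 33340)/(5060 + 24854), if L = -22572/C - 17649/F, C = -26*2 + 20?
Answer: 750383597/659304560 ≈ 1.1381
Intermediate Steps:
F = -16530 (F = -3 + (11 + 10)*(-787) = -3 + 21*(-787) = -3 - 16527 = -16530)
C = -32 (C = -52 + 20 = -32)
L = 15569997/22040 (L = -22572/(-32) - 17649/(-16530) = -22572*(-1/32) - 17649*(-1/16530) = 5643/8 + 5883/5510 = 15569997/22040 ≈ 706.44)
(L + 33340)/(5060 + 24854) = (15569997/22040 + 33340)/(5060 + 24854) = (750383597/22040)/29914 = (750383597/22040)*(1/29914) = 750383597/659304560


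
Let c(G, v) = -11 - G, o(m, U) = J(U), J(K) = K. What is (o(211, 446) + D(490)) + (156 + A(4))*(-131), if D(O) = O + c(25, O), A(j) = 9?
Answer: -20715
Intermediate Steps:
o(m, U) = U
D(O) = -36 + O (D(O) = O + (-11 - 1*25) = O + (-11 - 25) = O - 36 = -36 + O)
(o(211, 446) + D(490)) + (156 + A(4))*(-131) = (446 + (-36 + 490)) + (156 + 9)*(-131) = (446 + 454) + 165*(-131) = 900 - 21615 = -20715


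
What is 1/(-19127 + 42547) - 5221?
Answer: -122275819/23420 ≈ -5221.0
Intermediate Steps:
1/(-19127 + 42547) - 5221 = 1/23420 - 5221 = -122275819/23420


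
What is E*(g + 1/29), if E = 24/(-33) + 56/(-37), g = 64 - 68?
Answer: 104880/11803 ≈ 8.8859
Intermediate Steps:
g = -4
E = -912/407 (E = 24*(-1/33) + 56*(-1/37) = -8/11 - 56/37 = -912/407 ≈ -2.2408)
E*(g + 1/29) = -912*(-4 + 1/29)/407 = -912/407*(-115/29) = 104880/11803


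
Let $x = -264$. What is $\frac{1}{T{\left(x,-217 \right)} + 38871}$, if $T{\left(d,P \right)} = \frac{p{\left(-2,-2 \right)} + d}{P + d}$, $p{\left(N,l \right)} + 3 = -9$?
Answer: $\frac{481}{18697227} \approx 2.5726 \cdot 10^{-5}$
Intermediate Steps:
$p{\left(N,l \right)} = -12$ ($p{\left(N,l \right)} = -3 - 9 = -12$)
$T{\left(d,P \right)} = \frac{-12 + d}{P + d}$
$\frac{1}{T{\left(x,-217 \right)} + 38871} = \frac{1}{\frac{-12 - 264}{-217 - 264} + 38871} = \frac{1}{\frac{1}{-481} \left(-276\right) + 38871} = \frac{1}{\left(- \frac{1}{481}\right) \left(-276\right) + 38871} = \frac{1}{\frac{276}{481} + 38871} = \frac{1}{\frac{18697227}{481}} = \frac{481}{18697227}$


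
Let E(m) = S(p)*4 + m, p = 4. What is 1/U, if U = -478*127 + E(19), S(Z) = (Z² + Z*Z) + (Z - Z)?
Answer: -1/60559 ≈ -1.6513e-5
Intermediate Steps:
S(Z) = 2*Z² (S(Z) = (Z² + Z²) + 0 = 2*Z² + 0 = 2*Z²)
E(m) = 128 + m (E(m) = (2*4²)*4 + m = (2*16)*4 + m = 32*4 + m = 128 + m)
U = -60559 (U = -478*127 + (128 + 19) = -60706 + 147 = -60559)
1/U = 1/(-60559) = -1/60559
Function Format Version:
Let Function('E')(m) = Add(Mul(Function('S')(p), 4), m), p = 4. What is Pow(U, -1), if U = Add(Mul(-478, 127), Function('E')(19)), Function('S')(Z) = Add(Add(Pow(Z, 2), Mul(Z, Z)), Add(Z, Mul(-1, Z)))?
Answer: Rational(-1, 60559) ≈ -1.6513e-5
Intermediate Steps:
Function('S')(Z) = Mul(2, Pow(Z, 2)) (Function('S')(Z) = Add(Add(Pow(Z, 2), Pow(Z, 2)), 0) = Add(Mul(2, Pow(Z, 2)), 0) = Mul(2, Pow(Z, 2)))
Function('E')(m) = Add(128, m) (Function('E')(m) = Add(Mul(Mul(2, Pow(4, 2)), 4), m) = Add(Mul(Mul(2, 16), 4), m) = Add(Mul(32, 4), m) = Add(128, m))
U = -60559 (U = Add(Mul(-478, 127), Add(128, 19)) = Add(-60706, 147) = -60559)
Pow(U, -1) = Pow(-60559, -1) = Rational(-1, 60559)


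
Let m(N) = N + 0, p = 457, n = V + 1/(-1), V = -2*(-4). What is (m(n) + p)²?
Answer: 215296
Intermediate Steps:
V = 8
n = 7 (n = 8 + 1/(-1) = 8 - 1 = 7)
m(N) = N
(m(n) + p)² = (7 + 457)² = 464² = 215296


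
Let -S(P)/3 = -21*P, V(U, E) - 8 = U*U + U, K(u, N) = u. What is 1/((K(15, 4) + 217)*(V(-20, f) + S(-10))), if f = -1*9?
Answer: -1/56144 ≈ -1.7811e-5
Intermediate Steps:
f = -9
V(U, E) = 8 + U + U² (V(U, E) = 8 + (U*U + U) = 8 + (U² + U) = 8 + (U + U²) = 8 + U + U²)
S(P) = 63*P (S(P) = -(-63)*P = 63*P)
1/((K(15, 4) + 217)*(V(-20, f) + S(-10))) = 1/((15 + 217)*((8 - 20 + (-20)²) + 63*(-10))) = 1/(232*((8 - 20 + 400) - 630)) = 1/(232*(388 - 630)) = 1/(232*(-242)) = 1/(-56144) = -1/56144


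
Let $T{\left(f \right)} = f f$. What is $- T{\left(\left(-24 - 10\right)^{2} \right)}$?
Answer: $-1336336$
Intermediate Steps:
$T{\left(f \right)} = f^{2}$
$- T{\left(\left(-24 - 10\right)^{2} \right)} = - \left(\left(-24 - 10\right)^{2}\right)^{2} = - \left(\left(-34\right)^{2}\right)^{2} = - 1156^{2} = \left(-1\right) 1336336 = -1336336$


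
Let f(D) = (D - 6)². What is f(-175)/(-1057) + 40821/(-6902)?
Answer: -38466317/1042202 ≈ -36.909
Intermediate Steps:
f(D) = (-6 + D)²
f(-175)/(-1057) + 40821/(-6902) = (-6 - 175)²/(-1057) + 40821/(-6902) = (-181)²*(-1/1057) + 40821*(-1/6902) = 32761*(-1/1057) - 40821/6902 = -32761/1057 - 40821/6902 = -38466317/1042202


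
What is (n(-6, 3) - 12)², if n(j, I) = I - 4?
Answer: 169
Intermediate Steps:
n(j, I) = -4 + I
(n(-6, 3) - 12)² = ((-4 + 3) - 12)² = (-1 - 12)² = (-13)² = 169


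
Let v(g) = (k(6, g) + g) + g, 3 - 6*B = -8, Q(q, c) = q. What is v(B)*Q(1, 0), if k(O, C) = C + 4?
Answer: 19/2 ≈ 9.5000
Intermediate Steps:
k(O, C) = 4 + C
B = 11/6 (B = 1/2 - 1/6*(-8) = 1/2 + 4/3 = 11/6 ≈ 1.8333)
v(g) = 4 + 3*g (v(g) = ((4 + g) + g) + g = (4 + 2*g) + g = 4 + 3*g)
v(B)*Q(1, 0) = (4 + 3*(11/6))*1 = (4 + 11/2)*1 = (19/2)*1 = 19/2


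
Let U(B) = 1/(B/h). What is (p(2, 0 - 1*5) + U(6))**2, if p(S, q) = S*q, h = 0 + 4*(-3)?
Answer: 144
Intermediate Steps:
h = -12 (h = 0 - 12 = -12)
U(B) = -12/B (U(B) = 1/(B/(-12)) = 1/(B*(-1/12)) = 1/(-B/12) = -12/B)
(p(2, 0 - 1*5) + U(6))**2 = (2*(0 - 1*5) - 12/6)**2 = (2*(0 - 5) - 12*1/6)**2 = (2*(-5) - 2)**2 = (-10 - 2)**2 = (-12)**2 = 144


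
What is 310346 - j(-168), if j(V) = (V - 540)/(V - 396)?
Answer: 14586203/47 ≈ 3.1034e+5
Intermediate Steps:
j(V) = (-540 + V)/(-396 + V)
310346 - j(-168) = 310346 - (-540 - 168)/(-396 - 168) = 310346 - (-708)/(-564) = 310346 - (-1)*(-708)/564 = 310346 - 1*59/47 = 310346 - 59/47 = 14586203/47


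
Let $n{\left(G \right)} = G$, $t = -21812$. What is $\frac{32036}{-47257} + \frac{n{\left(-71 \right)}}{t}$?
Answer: $- \frac{99344855}{147252812} \approx -0.67465$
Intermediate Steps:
$\frac{32036}{-47257} + \frac{n{\left(-71 \right)}}{t} = \frac{32036}{-47257} - \frac{71}{-21812} = 32036 \left(- \frac{1}{47257}\right) - - \frac{71}{21812} = - \frac{32036}{47257} + \frac{71}{21812} = - \frac{99344855}{147252812}$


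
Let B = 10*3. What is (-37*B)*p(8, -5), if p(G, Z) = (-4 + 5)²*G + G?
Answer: -17760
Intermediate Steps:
B = 30
p(G, Z) = 2*G (p(G, Z) = 1²*G + G = 1*G + G = G + G = 2*G)
(-37*B)*p(8, -5) = (-37*30)*(2*8) = -1110*16 = -17760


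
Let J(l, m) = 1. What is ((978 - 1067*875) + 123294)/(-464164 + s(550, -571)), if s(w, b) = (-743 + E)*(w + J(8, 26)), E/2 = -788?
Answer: 809353/1741933 ≈ 0.46463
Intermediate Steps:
E = -1576 (E = 2*(-788) = -1576)
s(w, b) = -2319 - 2319*w (s(w, b) = (-743 - 1576)*(w + 1) = -2319*(1 + w) = -2319 - 2319*w)
((978 - 1067*875) + 123294)/(-464164 + s(550, -571)) = ((978 - 1067*875) + 123294)/(-464164 + (-2319 - 2319*550)) = ((978 - 933625) + 123294)/(-464164 + (-2319 - 1275450)) = (-932647 + 123294)/(-464164 - 1277769) = -809353/(-1741933) = -809353*(-1/1741933) = 809353/1741933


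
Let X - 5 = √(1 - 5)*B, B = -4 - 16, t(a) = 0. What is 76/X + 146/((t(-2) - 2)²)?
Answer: 23877/650 + 608*I/325 ≈ 36.734 + 1.8708*I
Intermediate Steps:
B = -20
X = 5 - 40*I (X = 5 + √(1 - 5)*(-20) = 5 + √(-4)*(-20) = 5 + (2*I)*(-20) = 5 - 40*I ≈ 5.0 - 40.0*I)
76/X + 146/((t(-2) - 2)²) = 76/(5 - 40*I) + 146/((0 - 2)²) = 76*((5 + 40*I)/1625) + 146/((-2)²) = 76*(5 + 40*I)/1625 + 146/4 = 76*(5 + 40*I)/1625 + 146*(¼) = 76*(5 + 40*I)/1625 + 73/2 = 73/2 + 76*(5 + 40*I)/1625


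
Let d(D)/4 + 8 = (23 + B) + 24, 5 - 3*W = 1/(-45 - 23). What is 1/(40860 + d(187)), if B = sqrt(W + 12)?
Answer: 522954/21449478475 - sqrt(142239)/42898956950 ≈ 2.4372e-5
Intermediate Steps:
W = 341/204 (W = 5/3 - 1/(3*(-45 - 23)) = 5/3 - 1/3/(-68) = 5/3 - 1/3*(-1/68) = 5/3 + 1/204 = 341/204 ≈ 1.6716)
B = sqrt(142239)/102 (B = sqrt(341/204 + 12) = sqrt(2789/204) = sqrt(142239)/102 ≈ 3.6975)
d(D) = 156 + 2*sqrt(142239)/51 (d(D) = -32 + 4*((23 + sqrt(142239)/102) + 24) = -32 + 4*(47 + sqrt(142239)/102) = -32 + (188 + 2*sqrt(142239)/51) = 156 + 2*sqrt(142239)/51)
1/(40860 + d(187)) = 1/(40860 + (156 + 2*sqrt(142239)/51)) = 1/(41016 + 2*sqrt(142239)/51)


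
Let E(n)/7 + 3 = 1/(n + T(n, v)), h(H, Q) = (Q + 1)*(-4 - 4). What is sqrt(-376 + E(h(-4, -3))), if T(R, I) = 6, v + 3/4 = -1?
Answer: I*sqrt(191994)/22 ≈ 19.917*I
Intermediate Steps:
v = -7/4 (v = -3/4 - 1 = -7/4 ≈ -1.7500)
h(H, Q) = -8 - 8*Q (h(H, Q) = (1 + Q)*(-8) = -8 - 8*Q)
E(n) = -21 + 7/(6 + n) (E(n) = -21 + 7/(n + 6) = -21 + 7/(6 + n))
sqrt(-376 + E(h(-4, -3))) = sqrt(-376 + 7*(-17 - 3*(-8 - 8*(-3)))/(6 + (-8 - 8*(-3)))) = sqrt(-376 + 7*(-17 - 3*(-8 + 24))/(6 + (-8 + 24))) = sqrt(-376 + 7*(-17 - 3*16)/(6 + 16)) = sqrt(-376 + 7*(-17 - 48)/22) = sqrt(-376 + 7*(1/22)*(-65)) = sqrt(-376 - 455/22) = sqrt(-8727/22) = I*sqrt(191994)/22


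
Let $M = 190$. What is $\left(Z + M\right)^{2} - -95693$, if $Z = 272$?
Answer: $309137$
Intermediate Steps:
$\left(Z + M\right)^{2} - -95693 = \left(272 + 190\right)^{2} - -95693 = 462^{2} + 95693 = 213444 + 95693 = 309137$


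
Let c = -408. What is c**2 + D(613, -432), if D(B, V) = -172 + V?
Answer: 165860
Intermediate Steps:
c**2 + D(613, -432) = (-408)**2 + (-172 - 432) = 166464 - 604 = 165860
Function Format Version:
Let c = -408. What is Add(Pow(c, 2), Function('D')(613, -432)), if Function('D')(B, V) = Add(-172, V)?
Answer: 165860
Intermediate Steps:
Add(Pow(c, 2), Function('D')(613, -432)) = Add(Pow(-408, 2), Add(-172, -432)) = Add(166464, -604) = 165860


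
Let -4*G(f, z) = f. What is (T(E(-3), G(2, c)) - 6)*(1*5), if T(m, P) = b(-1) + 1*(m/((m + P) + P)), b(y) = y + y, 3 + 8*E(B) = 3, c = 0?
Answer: -40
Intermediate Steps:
G(f, z) = -f/4
E(B) = 0 (E(B) = -3/8 + (⅛)*3 = -3/8 + 3/8 = 0)
b(y) = 2*y
T(m, P) = -2 + m/(m + 2*P) (T(m, P) = 2*(-1) + 1*(m/((m + P) + P)) = -2 + 1*(m/((P + m) + P)) = -2 + 1*(m/(m + 2*P)) = -2 + m/(m + 2*P))
(T(E(-3), G(2, c)) - 6)*(1*5) = ((-1*0 - (-1)*2)/(0 + 2*(-¼*2)) - 6)*(1*5) = ((0 - 4*(-½))/(0 + 2*(-½)) - 6)*5 = ((0 + 2)/(0 - 1) - 6)*5 = (2/(-1) - 6)*5 = (-1*2 - 6)*5 = (-2 - 6)*5 = -8*5 = -40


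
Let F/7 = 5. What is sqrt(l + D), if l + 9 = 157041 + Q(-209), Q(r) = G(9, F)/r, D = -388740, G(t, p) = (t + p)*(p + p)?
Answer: 2*I*sqrt(20912977)/19 ≈ 481.38*I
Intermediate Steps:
F = 35 (F = 7*5 = 35)
G(t, p) = 2*p*(p + t) (G(t, p) = (p + t)*(2*p) = 2*p*(p + t))
Q(r) = 3080/r (Q(r) = (2*35*(35 + 9))/r = (2*35*44)/r = 3080/r)
l = 2983328/19 (l = -9 + (157041 + 3080/(-209)) = -9 + (157041 + 3080*(-1/209)) = -9 + (157041 - 280/19) = -9 + 2983499/19 = 2983328/19 ≈ 1.5702e+5)
sqrt(l + D) = sqrt(2983328/19 - 388740) = sqrt(-4402732/19) = 2*I*sqrt(20912977)/19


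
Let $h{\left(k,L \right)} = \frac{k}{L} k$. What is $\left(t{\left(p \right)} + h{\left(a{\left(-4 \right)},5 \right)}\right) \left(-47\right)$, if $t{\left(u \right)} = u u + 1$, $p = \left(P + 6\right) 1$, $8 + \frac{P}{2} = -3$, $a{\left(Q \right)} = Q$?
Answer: $- \frac{61147}{5} \approx -12229.0$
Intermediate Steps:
$P = -22$ ($P = -16 + 2 \left(-3\right) = -16 - 6 = -22$)
$p = -16$ ($p = \left(-22 + 6\right) 1 = \left(-16\right) 1 = -16$)
$t{\left(u \right)} = 1 + u^{2}$ ($t{\left(u \right)} = u^{2} + 1 = 1 + u^{2}$)
$h{\left(k,L \right)} = \frac{k^{2}}{L}$
$\left(t{\left(p \right)} + h{\left(a{\left(-4 \right)},5 \right)}\right) \left(-47\right) = \left(\left(1 + \left(-16\right)^{2}\right) + \frac{\left(-4\right)^{2}}{5}\right) \left(-47\right) = \left(\left(1 + 256\right) + \frac{1}{5} \cdot 16\right) \left(-47\right) = \left(257 + \frac{16}{5}\right) \left(-47\right) = \frac{1301}{5} \left(-47\right) = - \frac{61147}{5}$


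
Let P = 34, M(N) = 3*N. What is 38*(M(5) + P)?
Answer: 1862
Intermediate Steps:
38*(M(5) + P) = 38*(3*5 + 34) = 38*(15 + 34) = 38*49 = 1862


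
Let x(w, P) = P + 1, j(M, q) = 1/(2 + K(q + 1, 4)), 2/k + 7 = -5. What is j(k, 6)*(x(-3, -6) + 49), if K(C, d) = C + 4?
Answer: 44/13 ≈ 3.3846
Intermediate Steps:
k = -⅙ (k = 2/(-7 - 5) = 2/(-12) = 2*(-1/12) = -⅙ ≈ -0.16667)
K(C, d) = 4 + C
j(M, q) = 1/(7 + q) (j(M, q) = 1/(2 + (4 + (q + 1))) = 1/(2 + (4 + (1 + q))) = 1/(2 + (5 + q)) = 1/(7 + q))
x(w, P) = 1 + P
j(k, 6)*(x(-3, -6) + 49) = ((1 - 6) + 49)/(7 + 6) = (-5 + 49)/13 = (1/13)*44 = 44/13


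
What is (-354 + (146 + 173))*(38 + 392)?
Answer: -15050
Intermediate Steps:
(-354 + (146 + 173))*(38 + 392) = (-354 + 319)*430 = -35*430 = -15050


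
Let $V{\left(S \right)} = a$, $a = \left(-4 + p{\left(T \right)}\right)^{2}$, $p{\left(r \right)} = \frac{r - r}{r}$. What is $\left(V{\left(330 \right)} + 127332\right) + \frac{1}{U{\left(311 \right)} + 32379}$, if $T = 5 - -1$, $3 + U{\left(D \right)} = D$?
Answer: $\frac{4162624077}{32687} \approx 1.2735 \cdot 10^{5}$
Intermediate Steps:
$U{\left(D \right)} = -3 + D$
$T = 6$ ($T = 5 + 1 = 6$)
$p{\left(r \right)} = 0$ ($p{\left(r \right)} = \frac{0}{r} = 0$)
$a = 16$ ($a = \left(-4 + 0\right)^{2} = \left(-4\right)^{2} = 16$)
$V{\left(S \right)} = 16$
$\left(V{\left(330 \right)} + 127332\right) + \frac{1}{U{\left(311 \right)} + 32379} = \left(16 + 127332\right) + \frac{1}{\left(-3 + 311\right) + 32379} = 127348 + \frac{1}{308 + 32379} = 127348 + \frac{1}{32687} = \frac{4162624077}{32687}$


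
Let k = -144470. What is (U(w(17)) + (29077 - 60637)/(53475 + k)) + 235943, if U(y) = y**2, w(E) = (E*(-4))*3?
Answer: 5051302553/18199 ≈ 2.7756e+5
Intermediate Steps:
w(E) = -12*E (w(E) = -4*E*3 = -12*E)
(U(w(17)) + (29077 - 60637)/(53475 + k)) + 235943 = ((-12*17)**2 + (29077 - 60637)/(53475 - 144470)) + 235943 = ((-204)**2 - 31560/(-90995)) + 235943 = (41616 - 31560*(-1/90995)) + 235943 = (41616 + 6312/18199) + 235943 = 757375896/18199 + 235943 = 5051302553/18199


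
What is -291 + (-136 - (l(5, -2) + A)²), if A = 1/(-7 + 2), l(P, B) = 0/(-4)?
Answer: -10676/25 ≈ -427.04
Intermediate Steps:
l(P, B) = 0 (l(P, B) = 0*(-¼) = 0)
A = -⅕ (A = 1/(-5) = -⅕ ≈ -0.20000)
-291 + (-136 - (l(5, -2) + A)²) = -291 + (-136 - (0 - ⅕)²) = -291 + (-136 - (-⅕)²) = -291 + (-136 - 1*1/25) = -291 + (-136 - 1/25) = -291 - 3401/25 = -10676/25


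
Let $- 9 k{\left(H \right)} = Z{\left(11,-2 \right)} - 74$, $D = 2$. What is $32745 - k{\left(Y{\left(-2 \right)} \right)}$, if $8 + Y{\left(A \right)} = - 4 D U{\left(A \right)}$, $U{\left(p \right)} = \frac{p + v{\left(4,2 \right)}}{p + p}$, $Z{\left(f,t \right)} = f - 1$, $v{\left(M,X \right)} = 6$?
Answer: $\frac{294641}{9} \approx 32738.0$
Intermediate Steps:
$Z{\left(f,t \right)} = -1 + f$ ($Z{\left(f,t \right)} = f - 1 = -1 + f$)
$U{\left(p \right)} = \frac{6 + p}{2 p}$ ($U{\left(p \right)} = \frac{p + 6}{p + p} = \frac{6 + p}{2 p}$)
$Y{\left(A \right)} = -8 - \frac{4 \left(6 + A\right)}{A}$ ($Y{\left(A \right)} = -8 + \left(-4\right) 2 \frac{6 + A}{2 A} = -8 - 8 \frac{6 + A}{2 A} = -8 - \frac{4 \left(6 + A\right)}{A}$)
$k{\left(H \right)} = \frac{64}{9}$ ($k{\left(H \right)} = - \frac{\left(-1 + 11\right) - 74}{9} = - \frac{10 - 74}{9} = \left(- \frac{1}{9}\right) \left(-64\right) = \frac{64}{9}$)
$32745 - k{\left(Y{\left(-2 \right)} \right)} = 32745 - \frac{64}{9} = \frac{294641}{9}$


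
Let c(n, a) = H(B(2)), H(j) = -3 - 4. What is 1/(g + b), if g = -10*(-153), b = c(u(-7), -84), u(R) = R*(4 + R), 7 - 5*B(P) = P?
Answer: 1/1523 ≈ 0.00065660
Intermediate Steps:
B(P) = 7/5 - P/5
H(j) = -7
c(n, a) = -7
b = -7
g = 1530
1/(g + b) = 1/(1530 - 7) = 1/1523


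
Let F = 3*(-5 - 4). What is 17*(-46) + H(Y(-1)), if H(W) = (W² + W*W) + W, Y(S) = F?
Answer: 649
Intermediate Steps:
F = -27 (F = 3*(-9) = -27)
Y(S) = -27
H(W) = W + 2*W² (H(W) = (W² + W²) + W = 2*W² + W = W + 2*W²)
17*(-46) + H(Y(-1)) = 17*(-46) - 27*(1 + 2*(-27)) = -782 - 27*(1 - 54) = -782 - 27*(-53) = -782 + 1431 = 649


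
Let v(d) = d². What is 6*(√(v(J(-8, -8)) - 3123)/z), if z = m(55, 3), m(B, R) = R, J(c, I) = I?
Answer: 2*I*√3059 ≈ 110.62*I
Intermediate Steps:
z = 3
6*(√(v(J(-8, -8)) - 3123)/z) = 6*(√((-8)² - 3123)/3) = 6*(√(64 - 3123)*(⅓)) = 6*(√(-3059)*(⅓)) = 6*((I*√3059)*(⅓)) = 6*(I*√3059/3) = 2*I*√3059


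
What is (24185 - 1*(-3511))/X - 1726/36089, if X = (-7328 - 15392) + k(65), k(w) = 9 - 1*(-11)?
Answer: -259675286/204805075 ≈ -1.2679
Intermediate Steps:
k(w) = 20 (k(w) = 9 + 11 = 20)
X = -22700 (X = (-7328 - 15392) + 20 = -22720 + 20 = -22700)
(24185 - 1*(-3511))/X - 1726/36089 = (24185 - 1*(-3511))/(-22700) - 1726/36089 = (24185 + 3511)*(-1/22700) - 1726*1/36089 = 27696*(-1/22700) - 1726/36089 = -6924/5675 - 1726/36089 = -259675286/204805075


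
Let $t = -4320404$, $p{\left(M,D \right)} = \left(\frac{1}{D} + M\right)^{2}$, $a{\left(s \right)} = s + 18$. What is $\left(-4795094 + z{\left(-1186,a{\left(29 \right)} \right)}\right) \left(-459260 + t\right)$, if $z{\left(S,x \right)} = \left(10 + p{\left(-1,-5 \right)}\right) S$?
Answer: $\frac{574594697120544}{25} \approx 2.2984 \cdot 10^{13}$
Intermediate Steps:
$a{\left(s \right)} = 18 + s$
$p{\left(M,D \right)} = \left(M + \frac{1}{D}\right)^{2}$
$z{\left(S,x \right)} = \frac{286 S}{25}$ ($z{\left(S,x \right)} = \left(10 + \frac{\left(1 - -5\right)^{2}}{25}\right) S = \left(10 + \frac{\left(1 + 5\right)^{2}}{25}\right) S = \left(10 + \frac{6^{2}}{25}\right) S = \left(10 + \frac{1}{25} \cdot 36\right) S = \left(10 + \frac{36}{25}\right) S = \frac{286 S}{25}$)
$\left(-4795094 + z{\left(-1186,a{\left(29 \right)} \right)}\right) \left(-459260 + t\right) = \left(-4795094 + \frac{286}{25} \left(-1186\right)\right) \left(-459260 - 4320404\right) = \left(-4795094 - \frac{339196}{25}\right) \left(-4779664\right) = \left(- \frac{120216546}{25}\right) \left(-4779664\right) = \frac{574594697120544}{25}$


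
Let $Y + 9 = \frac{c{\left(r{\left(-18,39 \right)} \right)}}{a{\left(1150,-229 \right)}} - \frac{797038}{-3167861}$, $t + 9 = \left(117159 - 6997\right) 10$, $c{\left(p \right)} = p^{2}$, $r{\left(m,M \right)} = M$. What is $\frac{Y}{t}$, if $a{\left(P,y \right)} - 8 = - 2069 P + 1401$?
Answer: $- \frac{21968795988544}{2766140283653305937} \approx -7.942 \cdot 10^{-6}$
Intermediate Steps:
$a{\left(P,y \right)} = 1409 - 2069 P$ ($a{\left(P,y \right)} = 8 - \left(-1401 + 2069 P\right) = 1409 - 2069 P$)
$t = 1101611$ ($t = -9 + \left(117159 - 6997\right) 10 = -9 + 110162 \cdot 10 = -9 + 1101620 = 1101611$)
$Y = - \frac{21968795988544}{2510995518067}$ ($Y = -9 + \left(\frac{39^{2}}{1409 - 2379350} - \frac{797038}{-3167861}\right) = -9 + \left(\frac{1521}{1409 - 2379350} - - \frac{797038}{3167861}\right) = -9 + \left(\frac{1521}{-2377941} + \frac{797038}{3167861}\right) = -9 + \left(1521 \left(- \frac{1}{2377941}\right) + \frac{797038}{3167861}\right) = -9 + \left(- \frac{507}{792647} + \frac{797038}{3167861}\right) = -9 + \frac{630163674059}{2510995518067} = - \frac{21968795988544}{2510995518067} \approx -8.749$)
$\frac{Y}{t} = - \frac{21968795988544}{2510995518067 \cdot 1101611} = \left(- \frac{21968795988544}{2510995518067}\right) \frac{1}{1101611} = - \frac{21968795988544}{2766140283653305937}$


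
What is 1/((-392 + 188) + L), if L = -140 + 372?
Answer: 1/28 ≈ 0.035714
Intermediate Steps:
L = 232
1/((-392 + 188) + L) = 1/((-392 + 188) + 232) = 1/(-204 + 232) = 1/28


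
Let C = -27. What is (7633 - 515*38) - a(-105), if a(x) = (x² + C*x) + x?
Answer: -25692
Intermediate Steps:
a(x) = x² - 26*x (a(x) = (x² - 27*x) + x = x² - 26*x)
(7633 - 515*38) - a(-105) = (7633 - 515*38) - (-105)*(-26 - 105) = (7633 - 1*19570) - (-105)*(-131) = (7633 - 19570) - 1*13755 = -11937 - 13755 = -25692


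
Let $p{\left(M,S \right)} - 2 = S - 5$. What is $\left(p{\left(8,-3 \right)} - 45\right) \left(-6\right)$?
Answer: $306$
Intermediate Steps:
$p{\left(M,S \right)} = -3 + S$ ($p{\left(M,S \right)} = 2 + \left(S - 5\right) = 2 + \left(-5 + S\right) = -3 + S$)
$\left(p{\left(8,-3 \right)} - 45\right) \left(-6\right) = \left(\left(-3 - 3\right) - 45\right) \left(-6\right) = \left(-6 - 45\right) \left(-6\right) = \left(-51\right) \left(-6\right) = 306$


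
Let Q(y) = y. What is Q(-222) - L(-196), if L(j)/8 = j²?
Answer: -307550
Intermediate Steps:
L(j) = 8*j²
Q(-222) - L(-196) = -222 - 8*(-196)² = -222 - 8*38416 = -222 - 1*307328 = -222 - 307328 = -307550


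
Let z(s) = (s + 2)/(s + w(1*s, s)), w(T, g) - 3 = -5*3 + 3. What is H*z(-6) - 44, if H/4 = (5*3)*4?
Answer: 20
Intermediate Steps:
w(T, g) = -9 (w(T, g) = 3 + (-5*3 + 3) = 3 + (-15 + 3) = 3 - 12 = -9)
z(s) = (2 + s)/(-9 + s) (z(s) = (s + 2)/(s - 9) = (2 + s)/(-9 + s))
H = 240 (H = 4*((5*3)*4) = 4*(15*4) = 4*60 = 240)
H*z(-6) - 44 = 240*((2 - 6)/(-9 - 6)) - 44 = 240*(-4/(-15)) - 44 = 240*(-1/15*(-4)) - 44 = 240*(4/15) - 44 = 64 - 44 = 20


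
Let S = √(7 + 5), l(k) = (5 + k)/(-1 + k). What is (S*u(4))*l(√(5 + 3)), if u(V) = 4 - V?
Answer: 0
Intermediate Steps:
l(k) = (5 + k)/(-1 + k)
S = 2*√3 (S = √12 = 2*√3 ≈ 3.4641)
(S*u(4))*l(√(5 + 3)) = ((2*√3)*(4 - 1*4))*((5 + √(5 + 3))/(-1 + √(5 + 3))) = ((2*√3)*(4 - 4))*((5 + √8)/(-1 + √8)) = ((2*√3)*0)*((5 + 2*√2)/(-1 + 2*√2)) = 0*((5 + 2*√2)/(-1 + 2*√2)) = 0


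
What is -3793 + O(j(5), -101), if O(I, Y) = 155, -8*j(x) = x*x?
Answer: -3638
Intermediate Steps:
j(x) = -x**2/8 (j(x) = -x*x/8 = -x**2/8)
-3793 + O(j(5), -101) = -3793 + 155 = -3638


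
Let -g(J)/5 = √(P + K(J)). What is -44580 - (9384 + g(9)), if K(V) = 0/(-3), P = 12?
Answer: -53964 + 10*√3 ≈ -53947.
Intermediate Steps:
K(V) = 0 (K(V) = 0*(-⅓) = 0)
g(J) = -10*√3 (g(J) = -5*√(12 + 0) = -10*√3)
-44580 - (9384 + g(9)) = -44580 - (9384 - 10*√3) = -44580 + (-9384 + 10*√3) = -53964 + 10*√3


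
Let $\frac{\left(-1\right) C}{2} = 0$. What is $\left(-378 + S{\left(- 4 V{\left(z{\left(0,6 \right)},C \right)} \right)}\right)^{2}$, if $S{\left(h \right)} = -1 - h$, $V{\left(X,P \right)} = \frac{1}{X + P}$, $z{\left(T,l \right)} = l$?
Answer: $\frac{1288225}{9} \approx 1.4314 \cdot 10^{5}$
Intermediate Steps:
$C = 0$ ($C = \left(-2\right) 0 = 0$)
$V{\left(X,P \right)} = \frac{1}{P + X}$
$\left(-378 + S{\left(- 4 V{\left(z{\left(0,6 \right)},C \right)} \right)}\right)^{2} = \left(-378 - \left(1 - \frac{4}{0 + 6}\right)\right)^{2} = \left(-378 - \left(1 - \frac{4}{6}\right)\right)^{2} = \left(-378 - \left(1 - \frac{2}{3}\right)\right)^{2} = \left(-378 - \frac{1}{3}\right)^{2} = \left(- \frac{1135}{3}\right)^{2} = \frac{1288225}{9}$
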